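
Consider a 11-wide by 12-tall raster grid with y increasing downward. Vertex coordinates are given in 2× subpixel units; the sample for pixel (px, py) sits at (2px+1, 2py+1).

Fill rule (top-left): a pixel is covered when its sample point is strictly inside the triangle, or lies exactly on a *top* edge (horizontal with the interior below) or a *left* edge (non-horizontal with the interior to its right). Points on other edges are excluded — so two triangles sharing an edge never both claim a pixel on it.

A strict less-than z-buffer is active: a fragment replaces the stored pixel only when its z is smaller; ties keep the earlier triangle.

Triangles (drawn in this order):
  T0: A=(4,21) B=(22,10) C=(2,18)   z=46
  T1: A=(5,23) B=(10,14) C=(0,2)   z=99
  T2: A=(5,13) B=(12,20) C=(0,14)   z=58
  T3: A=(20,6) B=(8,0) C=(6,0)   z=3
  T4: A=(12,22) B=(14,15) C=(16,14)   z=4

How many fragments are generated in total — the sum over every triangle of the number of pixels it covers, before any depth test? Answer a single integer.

T0:
  2·area = 76  (B↔C swapped to make it positive)
  edge (4, 21)→(2, 18): d=(-2,-3) top-left  bias=+0
  edge (2, 18)→(22, 10): d=(20,-8) top-left  bias=+0
  edge (22, 10)→(4, 21): d=(-18,11) right/bottom  bias=-1
    (7,6)@(15, 13): e=[49,4,23] → X
    (8,6)@(17, 13): e=[55,20,1] → X
    (9,6)@(19, 13): e=[61,36,-21] → .
    (5,7)@(11, 15): e=[33,12,31] → X
    (6,7)@(13, 15): e=[39,28,9] → X
    (7,7)@(15, 15): e=[45,44,-13] → .
    (8,7)@(17, 15): e=[51,60,-35] → .
    (2,8)@(5, 17): e=[11,4,61] → X
    (3,8)@(7, 17): e=[17,20,39] → X
    (4,8)@(9, 17): e=[23,36,17] → X
    (5,8)@(11, 17): e=[29,52,-5] → .
    (6,8)@(13, 17): e=[35,68,-27] → .
  covered (10 px):
    . . . . . . . . . . .
    . . . . . . . . . . .
    . . . . . . . . . . .
    . . . . . . . . . . .
    . . . . . . . . . . .
    . . . . . . . . . . .
    . . . . . . . X X . .
    . . . . . X X . . . .
    . . X X X . . . . . .
    . X X X . . . . . . .
    . . . . . . . . . . .
    . . . . . . . . . . .
T1:
  2·area = 150  (B↔C swapped to make it positive)
  edge (5, 23)→(0, 2): d=(-5,-21) top-left  bias=+0
  edge (0, 2)→(10, 14): d=(10,12) right/bottom  bias=-1
  edge (10, 14)→(5, 23): d=(-5,9) right/bottom  bias=-1
    (0,2)@(1, 5): e=[6,18,126] → X
    (1,2)@(3, 5): e=[48,-6,108] → .
    (7,2)@(15, 5): e=[300,-150,0] → .  [on edge]
    (0,3)@(1, 7): e=[-4,38,116] → .
    (1,3)@(3, 7): e=[38,14,98] → X
    (2,3)@(5, 7): e=[80,-10,80] → .
    (1,4)@(3, 9): e=[28,34,88] → X
    (2,4)@(5, 9): e=[70,10,70] → X
    (3,4)@(7, 9): e=[112,-14,52] → .
    (1,5)@(3, 11): e=[18,54,78] → X
    (3,5)@(7, 11): e=[102,6,42] → X
    (4,5)@(9, 11): e=[144,-18,24] → .
    (2,11)@(5, 23): e=[0,150,0] → .  [on edge]
  covered (19 px):
    . . . . . . . . . . .
    . . . . . . . . . . .
    X . . . . . . . . . .
    . X . . . . . . . . .
    . X X . . . . . . . .
    . X X X . . . . . . .
    . X X X X . . . . . .
    . . X X X . . . . . .
    . . X X . . . . . . .
    . . X X . . . . . . .
    . . X . . . . . . . .
    . . . . . . . . . . .
T2:
  2·area = 42
  edge (5, 13)→(12, 20): d=(7,7) right/bottom  bias=-1
  edge (12, 20)→(0, 14): d=(-12,-6) top-left  bias=+0
  edge (0, 14)→(5, 13): d=(5,-1) top-left  bias=+0
    (0,4)@(1, 9): e=[0,66,-24] → .  [on edge]
    (1,5)@(3, 11): e=[0,54,-12] → .  [on edge]
    (7,5)@(15, 11): e=[-84,126,0] → .  [on edge]
    (2,6)@(5, 13): e=[0,42,0] → .  [on edge]
    (1,7)@(3, 15): e=[28,6,8] → X
    (2,7)@(5, 15): e=[14,18,10] → X
    (3,7)@(7, 15): e=[0,30,12] → .  [on edge]
    (1,8)@(3, 17): e=[42,-18,18] → .
    (2,8)@(5, 17): e=[28,-6,20] → .
    (3,8)@(7, 17): e=[14,6,22] → X
    (4,8)@(9, 17): e=[0,18,24] → .  [on edge]
    (3,9)@(7, 19): e=[28,-18,32] → .
    (5,9)@(11, 19): e=[0,6,36] → .  [on edge]
    (6,10)@(13, 21): e=[0,-6,48] → .  [on edge]
    (7,11)@(15, 23): e=[0,-18,60] → .  [on edge]
  covered (3 px):
    . . . . . . . . . . .
    . . . . . . . . . . .
    . . . . . . . . . . .
    . . . . . . . . . . .
    . . . . . . . . . . .
    . . . . . . . . . . .
    . . . . . . . . . . .
    . X X . . . . . . . .
    . . . X . . . . . . .
    . . . . . . . . . . .
    . . . . . . . . . . .
    . . . . . . . . . . .
T3:
  2·area = 12  (B↔C swapped to make it positive)
  edge (20, 6)→(6, 0): d=(-14,-6) top-left  bias=+0
  edge (6, 0)→(8, 0): d=(2,0) top-left  bias=+0
  edge (8, 0)→(20, 6): d=(12,6) right/bottom  bias=-1
    (4,0)@(9, 1): e=[4,2,6] → X
    (5,0)@(11, 1): e=[16,2,-6] → .
    (4,1)@(9, 3): e=[-24,6,30] → .
    (6,1)@(13, 3): e=[0,6,6] → X  [on edge]
    (7,1)@(15, 3): e=[12,6,-6] → .
    (6,2)@(13, 5): e=[-28,10,30] → .
  covered (2 px):
    . . . . X . . . . . .
    . . . . . . X . . . .
    . . . . . . . . . . .
    . . . . . . . . . . .
    . . . . . . . . . . .
    . . . . . . . . . . .
    . . . . . . . . . . .
    . . . . . . . . . . .
    . . . . . . . . . . .
    . . . . . . . . . . .
    . . . . . . . . . . .
    . . . . . . . . . . .
T4:
  2·area = 12
  edge (12, 22)→(14, 15): d=(2,-7) top-left  bias=+0
  edge (14, 15)→(16, 14): d=(2,-1) top-left  bias=+0
  edge (16, 14)→(12, 22): d=(-4,8) right/bottom  bias=-1
    (7,7)@(15, 15): e=[7,1,4] → X
    (8,7)@(17, 15): e=[21,3,-12] → .
    (7,8)@(15, 17): e=[11,5,-4] → .
    (6,9)@(13, 19): e=[1,7,4] → X
    (7,9)@(15, 19): e=[15,9,-12] → .
    (6,10)@(13, 21): e=[5,11,-4] → .
  covered (2 px):
    . . . . . . . . . . .
    . . . . . . . . . . .
    . . . . . . . . . . .
    . . . . . . . . . . .
    . . . . . . . . . . .
    . . . . . . . . . . .
    . . . . . . . . . . .
    . . . . . . . X . . .
    . . . . . . . . . . .
    . . . . . . X . . . .
    . . . . . . . . . . .
    . . . . . . . . . . .

Result: 36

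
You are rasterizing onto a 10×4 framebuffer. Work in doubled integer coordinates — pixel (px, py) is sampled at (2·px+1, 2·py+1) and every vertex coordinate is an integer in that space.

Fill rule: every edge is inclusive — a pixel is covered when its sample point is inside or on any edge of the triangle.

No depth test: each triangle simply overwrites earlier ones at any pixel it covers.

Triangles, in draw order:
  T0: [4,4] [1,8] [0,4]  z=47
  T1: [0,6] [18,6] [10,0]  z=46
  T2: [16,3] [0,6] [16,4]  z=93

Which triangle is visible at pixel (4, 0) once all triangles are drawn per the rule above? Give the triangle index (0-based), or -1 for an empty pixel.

T0:
  2·area = 16
  edge (4, 4)→(1, 8): d=(-3,4) inclusive
  edge (1, 8)→(0, 4): d=(-1,-4) inclusive
  edge (0, 4)→(4, 4): d=(4,0) inclusive
    (0,2)@(1, 5): e=[9,3,4] → #
    (1,2)@(3, 5): e=[1,11,4] → #
    (2,2)@(5, 5): e=[-7,19,4] → ·
    (0,3)@(1, 7): e=[3,1,12] → #
    (1,3)@(3, 7): e=[-5,9,12] → ·
  covered (3 px):
    · · · · · · · · · ·
    · · · · · · · · · ·
    # # · · · · · · · ·
    # · · · · · · · · ·
T1:
  2·area = 108  (B↔C swapped to make it positive)
  edge (0, 6)→(10, 0): d=(10,-6) inclusive
  edge (10, 0)→(18, 6): d=(8,6) inclusive
  edge (18, 6)→(0, 6): d=(-18,0) inclusive
    (4,0)@(9, 1): e=[4,14,90] → #
    (5,0)@(11, 1): e=[16,2,90] → #
    (6,0)@(13, 1): e=[28,-10,90] → ·
    (2,1)@(5, 3): e=[0,54,54] → #  [on edge]
    (3,1)@(7, 3): e=[12,42,54] → #
    (6,1)@(13, 3): e=[48,6,54] → #
    (7,1)@(15, 3): e=[60,-6,54] → ·
    (1,2)@(3, 5): e=[8,82,18] → #
    (7,2)@(15, 5): e=[80,10,18] → #
    (8,2)@(17, 5): e=[92,-2,18] → ·
    (1,3)@(3, 7): e=[28,98,-18] → ·
    (2,3)@(5, 7): e=[40,86,-18] → ·
  covered (14 px):
    · · · · # # · · · ·
    · · # # # # # · · ·
    · # # # # # # # · ·
    · · · · · · · · · ·
T2:
  2·area = 16  (B↔C swapped to make it positive)
  edge (16, 3)→(16, 4): d=(0,1) inclusive
  edge (16, 4)→(0, 6): d=(-16,2) inclusive
  edge (0, 6)→(16, 3): d=(16,-3) inclusive
    (3,2)@(7, 5): e=[9,2,5] → #
    (4,2)@(9, 5): e=[7,-2,11] → ·
    (3,3)@(7, 7): e=[9,-30,37] → ·
  covered (1 px):
    · · · · · · · · · ·
    · · · · · · · · · ·
    · · · # · · · · · ·
    · · · · · · · · · ·

Z-buffer (winner per pixel, '.' = empty):
  . . . . 1 1 . . . .
  . . 1 1 1 1 1 . . .
  0 1 1 2 1 1 1 1 . .
  0 . . . . . . . . .

Final: 1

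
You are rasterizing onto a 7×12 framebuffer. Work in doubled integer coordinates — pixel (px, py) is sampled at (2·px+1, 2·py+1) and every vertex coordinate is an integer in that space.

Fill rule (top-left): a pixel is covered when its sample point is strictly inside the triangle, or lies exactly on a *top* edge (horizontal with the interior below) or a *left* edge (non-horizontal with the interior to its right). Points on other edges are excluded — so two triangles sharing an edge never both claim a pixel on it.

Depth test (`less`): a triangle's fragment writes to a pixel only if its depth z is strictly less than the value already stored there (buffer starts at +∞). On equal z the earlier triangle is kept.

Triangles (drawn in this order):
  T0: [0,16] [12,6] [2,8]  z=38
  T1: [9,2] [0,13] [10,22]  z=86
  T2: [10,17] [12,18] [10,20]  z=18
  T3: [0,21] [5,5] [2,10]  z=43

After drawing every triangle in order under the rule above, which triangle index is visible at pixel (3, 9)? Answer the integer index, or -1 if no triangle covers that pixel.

T0:
  2·area = 76  (B↔C swapped to make it positive)
  edge (0, 16)→(2, 8): d=(2,-8) top-left  bias=+0
  edge (2, 8)→(12, 6): d=(10,-2) top-left  bias=+0
  edge (12, 6)→(0, 16): d=(-12,10) right/bottom  bias=-1
    (3,3)@(7, 7): e=[38,0,38] → #  [on edge]
    (4,3)@(9, 7): e=[54,4,18] → #
    (5,3)@(11, 7): e=[70,8,-2] → ·
    (1,4)@(3, 9): e=[10,12,54] → #
    (2,4)@(5, 9): e=[26,16,34] → #
    (4,4)@(9, 9): e=[58,24,-6] → ·
    (1,5)@(3, 11): e=[14,32,30] → #
    (3,5)@(7, 11): e=[46,40,-10] → ·
    (0,6)@(1, 13): e=[2,48,26] → #
    (2,6)@(5, 13): e=[34,56,-14] → ·
    (0,7)@(1, 15): e=[6,68,2] → #
    (1,7)@(3, 15): e=[22,72,-18] → ·
  covered (10 px):
    · · · · · · ·
    · · · · · · ·
    · · · · · · ·
    · · · # # · ·
    · # # # · · ·
    · # # · · · ·
    # # · · · · ·
    # · · · · · ·
    · · · · · · ·
    · · · · · · ·
    · · · · · · ·
    · · · · · · ·
T1:
  2·area = 191  (B↔C swapped to make it positive)
  edge (9, 2)→(10, 22): d=(1,20) right/bottom  bias=-1
  edge (10, 22)→(0, 13): d=(-10,-9) top-left  bias=+0
  edge (0, 13)→(9, 2): d=(9,-11) top-left  bias=+0
    (4,1)@(9, 3): e=[1,181,9] → #
    (5,1)@(11, 3): e=[-39,199,31] → ·
    (3,2)@(7, 5): e=[43,143,5] → #
    (5,2)@(11, 5): e=[-37,179,49] → ·
    (2,3)@(5, 7): e=[85,105,1] → #
    (5,3)@(11, 7): e=[-35,159,67] → ·
    (2,4)@(5, 9): e=[87,85,19] → #
    (5,4)@(11, 9): e=[-33,139,85] → ·
    (1,5)@(3, 11): e=[129,47,15] → #
    (5,5)@(11, 11): e=[-31,119,103] → ·
    (0,6)@(1, 13): e=[171,9,11] → #
    (5,6)@(11, 13): e=[-29,99,121] → ·
  covered (28 px):
    · · · · · · ·
    · · · · # · ·
    · · · # # · ·
    · · # # # · ·
    · · # # # · ·
    · # # # # · ·
    # # # # # · ·
    · # # # # · ·
    · · # # # · ·
    · · · # # · ·
    · · · · # · ·
    · · · · · · ·
T2:
  2·area = 6
  edge (10, 17)→(12, 18): d=(2,1) right/bottom  bias=-1
  edge (12, 18)→(10, 20): d=(-2,2) right/bottom  bias=-1
  edge (10, 20)→(10, 17): d=(0,-3) top-left  bias=+0
    (6,8)@(13, 17): e=[-3,0,9] → ·  [on edge]
    (5,9)@(11, 19): e=[3,0,3] → ·  [on edge]
    (4,10)@(9, 21): e=[9,0,-3] → ·  [on edge]
    (3,11)@(7, 23): e=[15,0,-9] → ·  [on edge]
  covered (0 px):
    · · · · · · ·
    · · · · · · ·
    · · · · · · ·
    · · · · · · ·
    · · · · · · ·
    · · · · · · ·
    · · · · · · ·
    · · · · · · ·
    · · · · · · ·
    · · · · · · ·
    · · · · · · ·
    · · · · · · ·
T3:
  2·area = 23  (B↔C swapped to make it positive)
  edge (0, 21)→(2, 10): d=(2,-11) top-left  bias=+0
  edge (2, 10)→(5, 5): d=(3,-5) top-left  bias=+0
  edge (5, 5)→(0, 21): d=(-5,16) right/bottom  bias=-1
    (2,2)@(5, 5): e=[23,0,0] → ·  [on edge]
    (1,4)@(3, 9): e=[9,2,12] → #
    (2,4)@(5, 9): e=[31,12,-20] → ·
    (1,5)@(3, 11): e=[13,8,2] → #
    (2,5)@(5, 11): e=[35,18,-30] → ·
    (1,6)@(3, 13): e=[17,14,-8] → ·
    (0,8)@(1, 17): e=[3,16,4] → #
    (1,8)@(3, 17): e=[25,26,-28] → ·
    (0,9)@(1, 19): e=[7,22,-6] → ·
  covered (3 px):
    · · · · · · ·
    · · · · · · ·
    · · · · · · ·
    · · · · · · ·
    · # · · · · ·
    · # · · · · ·
    · · · · · · ·
    · · · · · · ·
    # · · · · · ·
    · · · · · · ·
    · · · · · · ·
    · · · · · · ·

Z-buffer (winner per pixel, '.' = empty):
  . . . . . . .
  . . . . 1 . .
  . . . 1 1 . .
  . . 1 0 0 . .
  . 0 0 0 1 . .
  . 0 0 1 1 . .
  0 0 1 1 1 . .
  0 1 1 1 1 . .
  3 . 1 1 1 . .
  . . . 1 1 . .
  . . . . 1 . .
  . . . . . . .

Result: 1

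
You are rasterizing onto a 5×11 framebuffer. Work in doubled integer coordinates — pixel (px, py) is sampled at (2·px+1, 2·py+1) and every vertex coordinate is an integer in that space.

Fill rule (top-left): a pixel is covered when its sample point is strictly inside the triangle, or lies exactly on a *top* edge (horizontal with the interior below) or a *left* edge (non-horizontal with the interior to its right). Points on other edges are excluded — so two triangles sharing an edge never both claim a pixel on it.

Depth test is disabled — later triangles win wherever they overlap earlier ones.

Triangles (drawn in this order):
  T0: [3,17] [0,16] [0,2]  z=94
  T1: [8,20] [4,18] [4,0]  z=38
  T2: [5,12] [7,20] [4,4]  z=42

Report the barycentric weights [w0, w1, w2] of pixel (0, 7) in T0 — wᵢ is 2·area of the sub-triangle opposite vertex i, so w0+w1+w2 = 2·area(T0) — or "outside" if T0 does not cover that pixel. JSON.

T0:
  2·area = 42
  edge (3, 17)→(0, 16): d=(-3,-1) top-left  bias=+0
  edge (0, 16)→(0, 2): d=(0,-14) top-left  bias=+0
  edge (0, 2)→(3, 17): d=(3,15) right/bottom  bias=-1
    (0,3)@(1, 7): e=[28,14,0] → ·  [on edge]
    (0,4)@(1, 9): e=[22,14,6] → █
    (1,4)@(3, 9): e=[24,42,-24] → ·
    (0,5)@(1, 11): e=[16,14,12] → █
    (1,5)@(3, 11): e=[18,42,-18] → ·
    (0,6)@(1, 13): e=[10,14,18] → █
    (1,6)@(3, 13): e=[12,42,-12] → ·
    (0,7)@(1, 15): e=[4,14,24] → █
    (1,7)@(3, 15): e=[6,42,-6] → ·
    (0,8)@(1, 17): e=[-2,14,30] → ·
    (1,8)@(3, 17): e=[0,42,0] → ·  [on edge]
    (4,9)@(9, 19): e=[0,126,-84] → ·  [on edge]
  covered (4 px):
    · · · · ·
    · · · · ·
    · · · · ·
    · · · · ·
    █ · · · ·
    █ · · · ·
    █ · · · ·
    █ · · · ·
    · · · · ·
    · · · · ·
    · · · · ·
T1:
  2·area = 72
  edge (8, 20)→(4, 18): d=(-4,-2) top-left  bias=+0
  edge (4, 18)→(4, 0): d=(0,-18) top-left  bias=+0
  edge (4, 0)→(8, 20): d=(4,20) right/bottom  bias=-1
    (2,2)@(5, 5): e=[54,18,0] → ·  [on edge]
    (2,3)@(5, 7): e=[46,18,8] → █
    (3,3)@(7, 7): e=[50,54,-32] → ·
    (2,4)@(5, 9): e=[38,18,16] → █
    (3,4)@(7, 9): e=[42,54,-24] → ·
    (2,5)@(5, 11): e=[30,18,24] → █
    (3,5)@(7, 11): e=[34,54,-16] → ·
    (2,6)@(5, 13): e=[22,18,32] → █
    (3,6)@(7, 13): e=[26,54,-8] → ·
    (2,7)@(5, 15): e=[14,18,40] → █
    (3,7)@(7, 15): e=[18,54,0] → ·  [on edge]
    (2,8)@(5, 17): e=[6,18,48] → █
  covered (8 px):
    · · · · ·
    · · · · ·
    · · · · ·
    · · █ · ·
    · · █ · ·
    · · █ · ·
    · · █ · ·
    · · █ · ·
    · · █ █ ·
    · · · █ ·
    · · · · ·
T2:
  2·area = 8  (B↔C swapped to make it positive)
  edge (5, 12)→(4, 4): d=(-1,-8) top-left  bias=+0
  edge (4, 4)→(7, 20): d=(3,16) right/bottom  bias=-1
  edge (7, 20)→(5, 12): d=(-2,-8) top-left  bias=+0
    (2,5)@(5, 11): e=[1,5,2] → █
    (3,5)@(7, 11): e=[17,-27,18] → ·
    (2,6)@(5, 13): e=[-1,11,-2] → ·
  covered (1 px):
    · · · · ·
    · · · · ·
    · · · · ·
    · · · · ·
    · · · · ·
    · · █ · ·
    · · · · ·
    · · · · ·
    · · · · ·
    · · · · ·
    · · · · ·

Answer: [14,24,4]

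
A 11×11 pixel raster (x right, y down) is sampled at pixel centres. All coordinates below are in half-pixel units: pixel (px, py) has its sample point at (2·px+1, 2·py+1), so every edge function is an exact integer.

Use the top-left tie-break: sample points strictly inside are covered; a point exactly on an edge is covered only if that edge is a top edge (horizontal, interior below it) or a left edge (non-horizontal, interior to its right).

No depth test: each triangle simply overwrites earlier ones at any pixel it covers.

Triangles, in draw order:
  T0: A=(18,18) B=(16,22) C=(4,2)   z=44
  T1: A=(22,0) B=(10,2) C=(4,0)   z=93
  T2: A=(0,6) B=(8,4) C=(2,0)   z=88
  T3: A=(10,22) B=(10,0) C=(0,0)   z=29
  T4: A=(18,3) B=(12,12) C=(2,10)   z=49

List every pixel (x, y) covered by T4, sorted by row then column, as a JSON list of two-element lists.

T0:
  2·area = 88
  edge (18, 18)→(16, 22): d=(-2,4) right/bottom  bias=-1
  edge (16, 22)→(4, 2): d=(-12,-20) top-left  bias=+0
  edge (4, 2)→(18, 18): d=(14,16) right/bottom  bias=-1
    (3,3)@(7, 7): e=[66,0,22] → █  [on edge]
    (4,3)@(9, 7): e=[58,40,-10] → ·
    (3,4)@(7, 9): e=[62,-24,50] → ·
    (4,4)@(9, 9): e=[54,16,18] → █
    (5,4)@(11, 9): e=[46,56,-14] → ·
    (4,5)@(9, 11): e=[50,-8,46] → ·
    (5,5)@(11, 11): e=[42,32,14] → █
    (6,5)@(13, 11): e=[34,72,-18] → ·
    (5,6)@(11, 13): e=[38,8,42] → █
    (6,6)@(13, 13): e=[30,48,10] → █
    (7,6)@(15, 13): e=[22,88,-22] → ·
    (5,7)@(11, 15): e=[34,-16,70] → ·
    (6,8)@(13, 17): e=[22,0,66] → █  [on edge]
  covered (12 px):
    · · · · · · · · · · ·
    · · · · · · · · · · ·
    · · · · · · · · · · ·
    · · · █ · · · · · · ·
    · · · · █ · · · · · ·
    · · · · · █ · · · · ·
    · · · · · █ █ · · · ·
    · · · · · · █ █ · · ·
    · · · · · · █ █ █ · ·
    · · · · · · · █ █ · ·
    · · · · · · · · · · ·
T1:
  2·area = 36
  edge (22, 0)→(10, 2): d=(-12,2) right/bottom  bias=-1
  edge (10, 2)→(4, 0): d=(-6,-2) top-left  bias=+0
  edge (4, 0)→(22, 0): d=(18,0) top-left  bias=+0
    (3,0)@(7, 1): e=[18,0,18] → █  [on edge]
    (4,0)@(9, 1): e=[14,4,18] → █
    (5,0)@(11, 1): e=[10,8,18] → █
    (6,0)@(13, 1): e=[6,12,18] → █
    (7,0)@(15, 1): e=[2,16,18] → █
    (8,0)@(17, 1): e=[-2,20,18] → ·
    (3,1)@(7, 3): e=[-6,-12,54] → ·
    (4,1)@(9, 3): e=[-10,-8,54] → ·
    (5,1)@(11, 3): e=[-14,-4,54] → ·
    (6,1)@(13, 3): e=[-18,0,54] → ·  [on edge]
    (7,1)@(15, 3): e=[-22,4,54] → ·
    (9,2)@(19, 5): e=[-54,0,90] → ·  [on edge]
  covered (5 px):
    · · · █ █ █ █ █ · · ·
    · · · · · · · · · · ·
    · · · · · · · · · · ·
    · · · · · · · · · · ·
    · · · · · · · · · · ·
    · · · · · · · · · · ·
    · · · · · · · · · · ·
    · · · · · · · · · · ·
    · · · · · · · · · · ·
    · · · · · · · · · · ·
    · · · · · · · · · · ·
T2:
  2·area = 44  (B↔C swapped to make it positive)
  edge (0, 6)→(2, 0): d=(2,-6) top-left  bias=+0
  edge (2, 0)→(8, 4): d=(6,4) right/bottom  bias=-1
  edge (8, 4)→(0, 6): d=(-8,2) right/bottom  bias=-1
    (1,0)@(3, 1): e=[8,2,34] → █
    (2,0)@(5, 1): e=[20,-6,30] → ·
    (0,1)@(1, 3): e=[0,22,22] → █  [on edge]
    (2,1)@(5, 3): e=[24,6,14] → █
    (3,1)@(7, 3): e=[36,-2,10] → ·
    (0,2)@(1, 5): e=[4,34,6] → █
    (2,2)@(5, 5): e=[28,18,-2] → ·
    (0,3)@(1, 7): e=[8,46,-10] → ·
    (1,3)@(3, 7): e=[20,38,-14] → ·
  covered (6 px):
    · █ · · · · · · · · ·
    █ █ █ · · · · · · · ·
    █ █ · · · · · · · · ·
    · · · · · · · · · · ·
    · · · · · · · · · · ·
    · · · · · · · · · · ·
    · · · · · · · · · · ·
    · · · · · · · · · · ·
    · · · · · · · · · · ·
    · · · · · · · · · · ·
    · · · · · · · · · · ·
T3:
  2·area = 220  (B↔C swapped to make it positive)
  edge (10, 22)→(0, 0): d=(-10,-22) top-left  bias=+0
  edge (0, 0)→(10, 0): d=(10,0) top-left  bias=+0
  edge (10, 0)→(10, 22): d=(0,22) right/bottom  bias=-1
    (0,0)@(1, 1): e=[12,10,198] → █
    (1,0)@(3, 1): e=[56,10,154] → █
    (2,0)@(5, 1): e=[100,10,110] → █
    (3,0)@(7, 1): e=[144,10,66] → █
    (4,0)@(9, 1): e=[188,10,22] → █
    (5,0)@(11, 1): e=[232,10,-22] → ·
    (0,1)@(1, 3): e=[-8,30,198] → ·
    (1,1)@(3, 3): e=[36,30,154] → █
    (5,1)@(11, 3): e=[212,30,-22] → ·
    (1,2)@(3, 5): e=[16,50,154] → █
    (5,2)@(11, 5): e=[192,50,-22] → ·
    (1,3)@(3, 7): e=[-4,70,154] → ·
    (2,5)@(5, 11): e=[0,110,110] → █  [on edge]
  covered (28 px):
    █ █ █ █ █ · · · · · ·
    · █ █ █ █ · · · · · ·
    · █ █ █ █ · · · · · ·
    · · █ █ █ · · · · · ·
    · · █ █ █ · · · · · ·
    · · █ █ █ · · · · · ·
    · · · █ █ · · · · · ·
    · · · █ █ · · · · · ·
    · · · · █ · · · · · ·
    · · · · █ · · · · · ·
    · · · · · · · · · · ·
T4:
  2·area = 102
  edge (18, 3)→(12, 12): d=(-6,9) right/bottom  bias=-1
  edge (12, 12)→(2, 10): d=(-10,-2) top-left  bias=+0
  edge (2, 10)→(18, 3): d=(16,-7) top-left  bias=+0
    (7,2)@(15, 5): e=[15,76,11] → █
    (8,2)@(17, 5): e=[-3,80,25] → ·
    (4,3)@(9, 7): e=[57,44,1] → █
    (5,3)@(11, 7): e=[39,48,15] → █
    (6,3)@(13, 7): e=[21,52,29] → █
    (8,3)@(17, 7): e=[-15,60,57] → ·
    (2,4)@(5, 9): e=[81,16,5] → █
    (3,4)@(7, 9): e=[63,20,19] → █
    (7,4)@(15, 9): e=[-9,36,75] → ·
    (2,5)@(5, 11): e=[69,-4,37] → ·
    (3,5)@(7, 11): e=[51,0,51] → █  [on edge]
    (6,5)@(13, 11): e=[-3,12,93] → ·
    (8,6)@(17, 13): e=[-51,0,153] → ·  [on edge]
  covered (13 px):
    · · · · · · · · · · ·
    · · · · · · · · · · ·
    · · · · · · · █ · · ·
    · · · · █ █ █ █ · · ·
    · · █ █ █ █ █ · · · ·
    · · · █ █ █ · · · · ·
    · · · · · · · · · · ·
    · · · · · · · · · · ·
    · · · · · · · · · · ·
    · · · · · · · · · · ·
    · · · · · · · · · · ·

Final: [[7,2],[4,3],[5,3],[6,3],[7,3],[2,4],[3,4],[4,4],[5,4],[6,4],[3,5],[4,5],[5,5]]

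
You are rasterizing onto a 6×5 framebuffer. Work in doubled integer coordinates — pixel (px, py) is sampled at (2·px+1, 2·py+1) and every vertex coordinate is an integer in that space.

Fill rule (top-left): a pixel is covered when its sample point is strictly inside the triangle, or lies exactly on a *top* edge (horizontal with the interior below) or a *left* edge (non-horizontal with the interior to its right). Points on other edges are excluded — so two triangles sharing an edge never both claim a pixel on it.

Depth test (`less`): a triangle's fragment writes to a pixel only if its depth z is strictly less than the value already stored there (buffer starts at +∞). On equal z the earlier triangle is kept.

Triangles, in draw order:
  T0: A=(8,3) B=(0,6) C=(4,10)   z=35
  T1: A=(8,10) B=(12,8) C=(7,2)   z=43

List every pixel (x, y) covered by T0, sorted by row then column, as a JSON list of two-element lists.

T0:
  2·area = 44  (B↔C swapped to make it positive)
  edge (8, 3)→(4, 10): d=(-4,7) right/bottom  bias=-1
  edge (4, 10)→(0, 6): d=(-4,-4) top-left  bias=+0
  edge (0, 6)→(8, 3): d=(8,-3) top-left  bias=+0
    (1,2)@(3, 5): e=[27,16,1] → █
    (2,2)@(5, 5): e=[13,24,7] → █
    (3,2)@(7, 5): e=[-1,32,13] → ·
    (0,3)@(1, 7): e=[33,0,11] → █  [on edge]
    (3,3)@(7, 7): e=[-9,24,29] → ·
    (0,4)@(1, 9): e=[25,-8,27] → ·
    (1,4)@(3, 9): e=[11,0,33] → █  [on edge]
    (2,4)@(5, 9): e=[-3,8,39] → ·
  covered (6 px):
    · · · · · ·
    · · · · · ·
    · █ █ · · ·
    █ █ █ · · ·
    · █ · · · ·
T1:
  2·area = 34  (B↔C swapped to make it positive)
  edge (8, 10)→(7, 2): d=(-1,-8) top-left  bias=+0
  edge (7, 2)→(12, 8): d=(5,6) right/bottom  bias=-1
  edge (12, 8)→(8, 10): d=(-4,2) right/bottom  bias=-1
    (4,2)@(9, 5): e=[13,3,18] → █
    (5,2)@(11, 5): e=[29,-9,14] → ·
    (4,3)@(9, 7): e=[11,13,10] → █
    (5,3)@(11, 7): e=[27,1,6] → █
    (4,4)@(9, 9): e=[9,23,2] → █
    (5,4)@(11, 9): e=[25,11,-2] → ·
  covered (4 px):
    · · · · · ·
    · · · · · ·
    · · · · █ ·
    · · · · █ █
    · · · · █ ·

Final: [[1,2],[2,2],[0,3],[1,3],[2,3],[1,4]]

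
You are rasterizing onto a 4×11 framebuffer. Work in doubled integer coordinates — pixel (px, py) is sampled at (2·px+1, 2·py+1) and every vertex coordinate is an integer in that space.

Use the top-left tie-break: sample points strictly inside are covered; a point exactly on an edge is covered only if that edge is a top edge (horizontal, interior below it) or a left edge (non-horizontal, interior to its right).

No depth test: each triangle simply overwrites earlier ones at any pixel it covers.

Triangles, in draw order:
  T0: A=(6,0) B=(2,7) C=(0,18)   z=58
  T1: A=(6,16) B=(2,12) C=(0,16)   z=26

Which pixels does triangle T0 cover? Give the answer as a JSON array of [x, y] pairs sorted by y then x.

T0:
  2·area = 30  (B↔C swapped to make it positive)
  edge (6, 0)→(0, 18): d=(-6,18) right/bottom  bias=-1
  edge (0, 18)→(2, 7): d=(2,-11) top-left  bias=+0
  edge (2, 7)→(6, 0): d=(4,-7) top-left  bias=+0
    (2,1)@(5, 3): e=[0,25,5] → ·  [on edge]
    (1,3)@(3, 7): e=[12,11,7] → █
    (2,3)@(5, 7): e=[-24,33,21] → ·
    (1,4)@(3, 9): e=[0,15,15] → ·  [on edge]
    (0,6)@(1, 13): e=[12,1,17] → █
    (1,6)@(3, 13): e=[-24,23,31] → ·
    (0,7)@(1, 15): e=[0,5,25] → ·  [on edge]
  covered (2 px):
    · · · ·
    · · · ·
    · · · ·
    · █ · ·
    · · · ·
    · · · ·
    █ · · ·
    · · · ·
    · · · ·
    · · · ·
    · · · ·
T1:
  2·area = 24  (B↔C swapped to make it positive)
  edge (6, 16)→(0, 16): d=(-6,0) right/bottom  bias=-1
  edge (0, 16)→(2, 12): d=(2,-4) top-left  bias=+0
  edge (2, 12)→(6, 16): d=(4,4) right/bottom  bias=-1
    (0,5)@(1, 11): e=[30,-6,0] → ·  [on edge]
    (1,6)@(3, 13): e=[18,6,0] → ·  [on edge]
    (0,7)@(1, 15): e=[6,2,16] → █
    (1,7)@(3, 15): e=[6,10,8] → █
    (2,7)@(5, 15): e=[6,18,0] → ·  [on edge]
    (0,8)@(1, 17): e=[-6,6,24] → ·
    (1,8)@(3, 17): e=[-6,14,16] → ·
    (3,8)@(7, 17): e=[-6,30,0] → ·  [on edge]
  covered (2 px):
    · · · ·
    · · · ·
    · · · ·
    · · · ·
    · · · ·
    · · · ·
    · · · ·
    █ █ · ·
    · · · ·
    · · · ·
    · · · ·

Answer: [[1,3],[0,6]]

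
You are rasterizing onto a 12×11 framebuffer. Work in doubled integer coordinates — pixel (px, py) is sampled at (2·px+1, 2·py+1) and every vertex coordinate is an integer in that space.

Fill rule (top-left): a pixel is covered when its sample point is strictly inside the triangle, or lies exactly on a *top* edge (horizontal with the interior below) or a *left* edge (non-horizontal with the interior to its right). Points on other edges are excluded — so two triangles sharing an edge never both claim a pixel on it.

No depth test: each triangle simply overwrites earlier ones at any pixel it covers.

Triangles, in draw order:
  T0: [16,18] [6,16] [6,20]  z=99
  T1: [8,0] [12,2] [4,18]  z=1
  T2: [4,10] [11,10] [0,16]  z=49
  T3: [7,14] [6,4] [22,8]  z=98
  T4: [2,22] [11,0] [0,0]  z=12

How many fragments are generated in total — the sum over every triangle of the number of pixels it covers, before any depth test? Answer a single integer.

T0:
  2·area = 40  (B↔C swapped to make it positive)
  edge (16, 18)→(6, 20): d=(-10,2) right/bottom  bias=-1
  edge (6, 20)→(6, 16): d=(0,-4) top-left  bias=+0
  edge (6, 16)→(16, 18): d=(10,2) right/bottom  bias=-1
    (0,7)@(1, 15): e=[60,-20,0] → ·  [on edge]
    (3,8)@(7, 17): e=[28,4,8] → #
    (4,8)@(9, 17): e=[24,12,4] → #
    (5,8)@(11, 17): e=[20,20,0] → ·  [on edge]
    (10,8)@(21, 17): e=[0,60,-20] → ·  [on edge]
    (3,9)@(7, 19): e=[8,4,28] → #
    (5,9)@(11, 19): e=[0,20,20] → ·  [on edge]
    (10,9)@(21, 19): e=[-20,60,0] → ·  [on edge]
    (0,10)@(1, 21): e=[0,-20,60] → ·  [on edge]
    (3,10)@(7, 21): e=[-12,4,48] → ·
    (4,10)@(9, 21): e=[-16,12,44] → ·
  covered (4 px):
    · · · · · · · · · · · ·
    · · · · · · · · · · · ·
    · · · · · · · · · · · ·
    · · · · · · · · · · · ·
    · · · · · · · · · · · ·
    · · · · · · · · · · · ·
    · · · · · · · · · · · ·
    · · · · · · · · · · · ·
    · · · # # · · · · · · ·
    · · · # # · · · · · · ·
    · · · · · · · · · · · ·
T1:
  2·area = 80
  edge (8, 0)→(12, 2): d=(4,2) right/bottom  bias=-1
  edge (12, 2)→(4, 18): d=(-8,16) right/bottom  bias=-1
  edge (4, 18)→(8, 0): d=(4,-18) top-left  bias=+0
    (4,0)@(9, 1): e=[2,56,22] → #
    (5,0)@(11, 1): e=[-2,24,58] → ·
    (4,1)@(9, 3): e=[10,40,30] → #
    (5,1)@(11, 3): e=[6,8,66] → #
    (6,1)@(13, 3): e=[2,-24,102] → ·
    (3,2)@(7, 5): e=[22,56,2] → #
    (5,2)@(11, 5): e=[14,-8,74] → ·
    (3,3)@(7, 7): e=[30,40,10] → #
    (5,3)@(11, 7): e=[22,-24,82] → ·
    (3,4)@(7, 9): e=[38,24,18] → #
    (4,4)@(9, 9): e=[34,-8,54] → ·
    (3,5)@(7, 11): e=[46,8,26] → #
  covered (10 px):
    · · · · # · · · · · · ·
    · · · · # # · · · · · ·
    · · · # # · · · · · · ·
    · · · # # · · · · · · ·
    · · · # · · · · · · · ·
    · · · # · · · · · · · ·
    · · · · · · · · · · · ·
    · · # · · · · · · · · ·
    · · · · · · · · · · · ·
    · · · · · · · · · · · ·
    · · · · · · · · · · · ·
T2:
  2·area = 42
  edge (4, 10)→(11, 10): d=(7,0) top-left  bias=+0
  edge (11, 10)→(0, 16): d=(-11,6) right/bottom  bias=-1
  edge (0, 16)→(4, 10): d=(4,-6) top-left  bias=+0
    (2,5)@(5, 11): e=[7,25,10] → #
    (3,5)@(7, 11): e=[7,13,22] → #
    (4,5)@(9, 11): e=[7,1,34] → #
    (5,5)@(11, 11): e=[7,-11,46] → ·
    (1,6)@(3, 13): e=[21,15,6] → #
    (3,6)@(7, 13): e=[21,-9,30] → ·
    (4,6)@(9, 13): e=[21,-21,42] → ·
    (0,7)@(1, 15): e=[35,5,2] → #
    (1,7)@(3, 15): e=[35,-7,14] → ·
    (2,7)@(5, 15): e=[35,-19,26] → ·
    (0,8)@(1, 17): e=[49,-17,10] → ·
  covered (6 px):
    · · · · · · · · · · · ·
    · · · · · · · · · · · ·
    · · · · · · · · · · · ·
    · · · · · · · · · · · ·
    · · · · · · · · · · · ·
    · · # # # · · · · · · ·
    · # # · · · · · · · · ·
    # · · · · · · · · · · ·
    · · · · · · · · · · · ·
    · · · · · · · · · · · ·
    · · · · · · · · · · · ·
T3:
  2·area = 156
  edge (7, 14)→(6, 4): d=(-1,-10) top-left  bias=+0
  edge (6, 4)→(22, 8): d=(16,4) right/bottom  bias=-1
  edge (22, 8)→(7, 14): d=(-15,6) right/bottom  bias=-1
    (3,2)@(7, 5): e=[9,12,135] → #
    (4,2)@(9, 5): e=[29,4,123] → #
    (5,2)@(11, 5): e=[49,-4,111] → ·
    (3,3)@(7, 7): e=[7,44,105] → #
    (5,3)@(11, 7): e=[47,28,81] → #
    (6,3)@(13, 7): e=[67,20,69] → #
    (7,3)@(15, 7): e=[87,12,57] → #
    (8,3)@(17, 7): e=[107,4,45] → #
    (9,3)@(19, 7): e=[127,-4,33] → ·
    (3,4)@(7, 9): e=[5,76,75] → #
    (9,4)@(19, 9): e=[125,28,3] → #
    (10,4)@(21, 9): e=[145,20,-9] → ·
  covered (21 px):
    · · · · · · · · · · · ·
    · · · · · · · · · · · ·
    · · · # # · · · · · · ·
    · · · # # # # # # · · ·
    · · · # # # # # # # · ·
    · · · # # # # · · · · ·
    · · · # # · · · · · · ·
    · · · · · · · · · · · ·
    · · · · · · · · · · · ·
    · · · · · · · · · · · ·
    · · · · · · · · · · · ·
T4:
  2·area = 242  (B↔C swapped to make it positive)
  edge (2, 22)→(0, 0): d=(-2,-22) top-left  bias=+0
  edge (0, 0)→(11, 0): d=(11,0) top-left  bias=+0
  edge (11, 0)→(2, 22): d=(-9,22) right/bottom  bias=-1
    (0,0)@(1, 1): e=[20,11,211] → #
    (1,0)@(3, 1): e=[64,11,167] → #
    (2,0)@(5, 1): e=[108,11,123] → #
    (3,0)@(7, 1): e=[152,11,79] → #
    (4,0)@(9, 1): e=[196,11,35] → #
    (5,0)@(11, 1): e=[240,11,-9] → ·
    (0,1)@(1, 3): e=[16,33,193] → #
    (5,1)@(11, 3): e=[236,33,-27] → ·
    (0,2)@(1, 5): e=[12,55,175] → #
    (4,2)@(9, 5): e=[188,55,-1] → ·
    (0,3)@(1, 7): e=[8,77,157] → #
    (4,3)@(9, 7): e=[184,77,-19] → ·
    (0,5)@(1, 11): e=[0,121,121] → #  [on edge]
  covered (30 px):
    # # # # # · · · · · · ·
    # # # # # · · · · · · ·
    # # # # · · · · · · · ·
    # # # # · · · · · · · ·
    # # # # · · · · · · · ·
    # # # · · · · · · · · ·
    · # # · · · · · · · · ·
    · # · · · · · · · · · ·
    · # · · · · · · · · · ·
    · # · · · · · · · · · ·
    · · · · · · · · · · · ·

Answer: 71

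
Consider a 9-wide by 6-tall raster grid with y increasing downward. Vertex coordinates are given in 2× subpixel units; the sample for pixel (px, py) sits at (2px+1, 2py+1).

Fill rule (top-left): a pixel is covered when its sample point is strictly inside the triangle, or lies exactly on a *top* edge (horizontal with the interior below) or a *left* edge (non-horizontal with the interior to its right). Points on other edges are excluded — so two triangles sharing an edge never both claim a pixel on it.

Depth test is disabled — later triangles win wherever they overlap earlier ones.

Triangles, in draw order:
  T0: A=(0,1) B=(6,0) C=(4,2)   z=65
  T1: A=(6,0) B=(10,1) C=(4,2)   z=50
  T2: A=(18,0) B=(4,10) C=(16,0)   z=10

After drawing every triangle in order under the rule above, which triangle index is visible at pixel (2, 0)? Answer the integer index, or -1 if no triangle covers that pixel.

T0:
  2·area = 10
  edge (0, 1)→(6, 0): d=(6,-1) top-left  bias=+0
  edge (6, 0)→(4, 2): d=(-2,2) right/bottom  bias=-1
  edge (4, 2)→(0, 1): d=(-4,-1) top-left  bias=+0
    (0,0)@(1, 1): e=[1,8,1] → █
    (1,0)@(3, 1): e=[3,4,3] → █
    (2,0)@(5, 1): e=[5,0,5] → ·  [on edge]
    (0,1)@(1, 3): e=[13,4,-7] → ·
    (1,1)@(3, 3): e=[15,0,-5] → ·  [on edge]
    (0,2)@(1, 5): e=[25,0,-15] → ·  [on edge]
  covered (2 px):
    █ █ · · · · · · ·
    · · · · · · · · ·
    · · · · · · · · ·
    · · · · · · · · ·
    · · · · · · · · ·
    · · · · · · · · ·
T1:
  2·area = 10
  edge (6, 0)→(10, 1): d=(4,1) right/bottom  bias=-1
  edge (10, 1)→(4, 2): d=(-6,1) right/bottom  bias=-1
  edge (4, 2)→(6, 0): d=(2,-2) top-left  bias=+0
    (2,0)@(5, 1): e=[5,5,0] → █  [on edge]
    (3,0)@(7, 1): e=[3,3,4] → █
    (4,0)@(9, 1): e=[1,1,8] → █
    (5,0)@(11, 1): e=[-1,-1,12] → ·
    (1,1)@(3, 3): e=[15,-5,0] → ·  [on edge]
    (2,1)@(5, 3): e=[13,-7,4] → ·
    (3,1)@(7, 3): e=[11,-9,8] → ·
    (4,1)@(9, 3): e=[9,-11,12] → ·
    (0,2)@(1, 5): e=[25,-15,0] → ·  [on edge]
  covered (3 px):
    · · █ █ █ · · · ·
    · · · · · · · · ·
    · · · · · · · · ·
    · · · · · · · · ·
    · · · · · · · · ·
    · · · · · · · · ·
T2:
  2·area = 20
  edge (18, 0)→(4, 10): d=(-14,10) right/bottom  bias=-1
  edge (4, 10)→(16, 0): d=(12,-10) top-left  bias=+0
  edge (16, 0)→(18, 0): d=(2,0) top-left  bias=+0
    (7,0)@(15, 1): e=[16,2,2] → █
    (8,0)@(17, 1): e=[-4,22,2] → ·
    (6,1)@(13, 3): e=[8,6,6] → █
    (7,1)@(15, 3): e=[-12,26,6] → ·
    (5,2)@(11, 5): e=[0,10,10] → ·  [on edge]
    (6,2)@(13, 5): e=[-20,30,10] → ·
  covered (2 px):
    · · · · · · · █ ·
    · · · · · · █ · ·
    · · · · · · · · ·
    · · · · · · · · ·
    · · · · · · · · ·
    · · · · · · · · ·

Z-buffer (winner per pixel, '.' = empty):
  0 0 1 1 1 . . 2 .
  . . . . . . 2 . .
  . . . . . . . . .
  . . . . . . . . .
  . . . . . . . . .
  . . . . . . . . .

Answer: 1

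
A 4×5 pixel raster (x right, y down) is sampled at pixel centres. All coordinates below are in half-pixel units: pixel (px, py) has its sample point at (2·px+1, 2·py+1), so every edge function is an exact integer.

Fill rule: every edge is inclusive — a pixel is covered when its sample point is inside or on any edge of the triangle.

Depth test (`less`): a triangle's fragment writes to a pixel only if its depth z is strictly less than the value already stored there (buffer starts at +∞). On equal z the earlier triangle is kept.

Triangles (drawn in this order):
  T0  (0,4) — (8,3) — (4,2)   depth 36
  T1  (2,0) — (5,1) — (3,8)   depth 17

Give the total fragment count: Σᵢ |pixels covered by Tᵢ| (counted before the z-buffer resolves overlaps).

T0:
  2·area = 12  (B↔C swapped to make it positive)
  edge (0, 4)→(4, 2): d=(4,-2) inclusive
  edge (4, 2)→(8, 3): d=(4,1) inclusive
  edge (8, 3)→(0, 4): d=(-8,1) inclusive
    (1,1)@(3, 3): e=[2,5,5] → X
    (2,1)@(5, 3): e=[6,3,3] → X
    (3,1)@(7, 3): e=[10,1,1] → X
    (1,2)@(3, 5): e=[10,13,-11] → .
    (2,2)@(5, 5): e=[14,11,-13] → .
    (3,2)@(7, 5): e=[18,9,-15] → .
  covered (3 px):
    . . . .
    . X X X
    . . . .
    . . . .
    . . . .
T1:
  2·area = 23
  edge (2, 0)→(5, 1): d=(3,1) inclusive
  edge (5, 1)→(3, 8): d=(-2,7) inclusive
  edge (3, 8)→(2, 0): d=(-1,-8) inclusive
    (1,0)@(3, 1): e=[2,14,7] → X
    (2,0)@(5, 1): e=[0,0,23] → X  [on edge]
    (3,0)@(7, 1): e=[-2,-14,39] → .
    (1,1)@(3, 3): e=[8,10,5] → X
    (2,1)@(5, 3): e=[6,-4,21] → .
    (1,2)@(3, 5): e=[14,6,3] → X
    (2,2)@(5, 5): e=[12,-8,19] → .
    (1,3)@(3, 7): e=[20,2,1] → X
    (2,3)@(5, 7): e=[18,-12,17] → .
    (1,4)@(3, 9): e=[26,-2,-1] → .
  covered (5 px):
    . X X .
    . X . .
    . X . .
    . X . .
    . . . .

Result: 8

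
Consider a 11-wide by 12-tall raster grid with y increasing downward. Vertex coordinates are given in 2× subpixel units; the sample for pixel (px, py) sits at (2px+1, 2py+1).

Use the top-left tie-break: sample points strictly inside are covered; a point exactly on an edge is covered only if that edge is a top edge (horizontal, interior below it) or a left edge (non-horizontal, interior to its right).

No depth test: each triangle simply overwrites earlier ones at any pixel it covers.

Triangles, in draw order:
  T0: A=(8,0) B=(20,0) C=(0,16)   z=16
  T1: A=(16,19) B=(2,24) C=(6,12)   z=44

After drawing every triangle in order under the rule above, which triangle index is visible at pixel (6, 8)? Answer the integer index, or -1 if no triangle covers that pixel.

T0:
  2·area = 192
  edge (8, 0)→(20, 0): d=(12,0) top-left  bias=+0
  edge (20, 0)→(0, 16): d=(-20,16) right/bottom  bias=-1
  edge (0, 16)→(8, 0): d=(8,-16) top-left  bias=+0
    (4,0)@(9, 1): e=[12,156,24] → █
    (5,0)@(11, 1): e=[12,124,56] → █
    (6,0)@(13, 1): e=[12,92,88] → █
    (7,0)@(15, 1): e=[12,60,120] → █
    (8,0)@(17, 1): e=[12,28,152] → █
    (9,0)@(19, 1): e=[12,-4,184] → ·
    (3,1)@(7, 3): e=[36,148,8] → █
    (8,1)@(17, 3): e=[36,-12,168] → ·
    (3,2)@(7, 5): e=[60,108,24] → █
    (7,2)@(15, 5): e=[60,-20,152] → ·
    (2,3)@(5, 7): e=[84,100,8] → █
    (6,3)@(13, 7): e=[84,-28,136] → ·
  covered (24 px):
    · · · · █ █ █ █ █ · ·
    · · · █ █ █ █ █ · · ·
    · · · █ █ █ █ · · · ·
    · · █ █ █ █ · · · · ·
    · · █ █ · · · · · · ·
    · █ █ · · · · · · · ·
    · █ · · · · · · · · ·
    █ · · · · · · · · · ·
    · · · · · · · · · · ·
    · · · · · · · · · · ·
    · · · · · · · · · · ·
    · · · · · · · · · · ·
T1:
  2·area = 148
  edge (16, 19)→(2, 24): d=(-14,5) right/bottom  bias=-1
  edge (2, 24)→(6, 12): d=(4,-12) top-left  bias=+0
  edge (6, 12)→(16, 19): d=(10,7) right/bottom  bias=-1
    (4,1)@(9, 3): e=[259,0,-111] → ·  [on edge]
    (3,4)@(7, 9): e=[185,0,-37] → ·  [on edge]
    (3,6)@(7, 13): e=[129,16,3] → █
    (4,6)@(9, 13): e=[119,40,-11] → ·
    (2,7)@(5, 15): e=[111,0,37] → █  [on edge]
    (4,7)@(9, 15): e=[91,48,9] → █
    (5,7)@(11, 15): e=[81,72,-5] → ·
    (2,8)@(5, 17): e=[83,8,57] → █
    (5,8)@(11, 17): e=[53,80,15] → █
    (6,8)@(13, 17): e=[43,104,1] → █
    (7,8)@(15, 17): e=[33,128,-13] → ·
    (2,9)@(5, 19): e=[55,16,77] → █
    (1,10)@(3, 21): e=[37,0,111] → █  [on edge]
  covered (20 px):
    · · · · · · · · · · ·
    · · · · · · · · · · ·
    · · · · · · · · · · ·
    · · · · · · · · · · ·
    · · · · · · · · · · ·
    · · · · · · · · · · ·
    · · · █ · · · · · · ·
    · · █ █ █ · · · · · ·
    · · █ █ █ █ █ · · · ·
    · · █ █ █ █ █ █ · · ·
    · █ █ █ █ · · · · · ·
    · █ · · · · · · · · ·

Z-buffer (winner per pixel, '.' = empty):
  . . . . 0 0 0 0 0 . .
  . . . 0 0 0 0 0 . . .
  . . . 0 0 0 0 . . . .
  . . 0 0 0 0 . . . . .
  . . 0 0 . . . . . . .
  . 0 0 . . . . . . . .
  . 0 . 1 . . . . . . .
  0 . 1 1 1 . . . . . .
  . . 1 1 1 1 1 . . . .
  . . 1 1 1 1 1 1 . . .
  . 1 1 1 1 . . . . . .
  . 1 . . . . . . . . .

Result: 1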